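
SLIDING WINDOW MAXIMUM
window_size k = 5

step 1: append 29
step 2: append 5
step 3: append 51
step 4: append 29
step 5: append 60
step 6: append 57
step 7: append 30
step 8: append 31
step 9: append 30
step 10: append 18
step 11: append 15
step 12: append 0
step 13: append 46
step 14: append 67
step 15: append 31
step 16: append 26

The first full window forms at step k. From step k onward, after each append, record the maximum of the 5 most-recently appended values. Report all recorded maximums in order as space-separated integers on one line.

Answer: 60 60 60 60 60 57 31 31 46 67 67 67

Derivation:
step 1: append 29 -> window=[29] (not full yet)
step 2: append 5 -> window=[29, 5] (not full yet)
step 3: append 51 -> window=[29, 5, 51] (not full yet)
step 4: append 29 -> window=[29, 5, 51, 29] (not full yet)
step 5: append 60 -> window=[29, 5, 51, 29, 60] -> max=60
step 6: append 57 -> window=[5, 51, 29, 60, 57] -> max=60
step 7: append 30 -> window=[51, 29, 60, 57, 30] -> max=60
step 8: append 31 -> window=[29, 60, 57, 30, 31] -> max=60
step 9: append 30 -> window=[60, 57, 30, 31, 30] -> max=60
step 10: append 18 -> window=[57, 30, 31, 30, 18] -> max=57
step 11: append 15 -> window=[30, 31, 30, 18, 15] -> max=31
step 12: append 0 -> window=[31, 30, 18, 15, 0] -> max=31
step 13: append 46 -> window=[30, 18, 15, 0, 46] -> max=46
step 14: append 67 -> window=[18, 15, 0, 46, 67] -> max=67
step 15: append 31 -> window=[15, 0, 46, 67, 31] -> max=67
step 16: append 26 -> window=[0, 46, 67, 31, 26] -> max=67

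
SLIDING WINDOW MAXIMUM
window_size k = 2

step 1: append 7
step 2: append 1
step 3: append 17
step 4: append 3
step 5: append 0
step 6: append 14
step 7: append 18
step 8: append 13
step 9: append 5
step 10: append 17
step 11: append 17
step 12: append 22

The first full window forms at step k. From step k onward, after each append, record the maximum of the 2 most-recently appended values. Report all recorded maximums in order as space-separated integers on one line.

step 1: append 7 -> window=[7] (not full yet)
step 2: append 1 -> window=[7, 1] -> max=7
step 3: append 17 -> window=[1, 17] -> max=17
step 4: append 3 -> window=[17, 3] -> max=17
step 5: append 0 -> window=[3, 0] -> max=3
step 6: append 14 -> window=[0, 14] -> max=14
step 7: append 18 -> window=[14, 18] -> max=18
step 8: append 13 -> window=[18, 13] -> max=18
step 9: append 5 -> window=[13, 5] -> max=13
step 10: append 17 -> window=[5, 17] -> max=17
step 11: append 17 -> window=[17, 17] -> max=17
step 12: append 22 -> window=[17, 22] -> max=22

Answer: 7 17 17 3 14 18 18 13 17 17 22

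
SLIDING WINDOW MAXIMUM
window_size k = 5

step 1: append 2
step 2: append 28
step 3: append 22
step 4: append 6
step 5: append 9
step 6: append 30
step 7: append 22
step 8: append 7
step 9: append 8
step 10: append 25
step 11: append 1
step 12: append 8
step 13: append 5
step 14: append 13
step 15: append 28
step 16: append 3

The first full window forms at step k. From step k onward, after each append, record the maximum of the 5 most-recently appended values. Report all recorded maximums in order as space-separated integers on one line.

Answer: 28 30 30 30 30 30 25 25 25 25 28 28

Derivation:
step 1: append 2 -> window=[2] (not full yet)
step 2: append 28 -> window=[2, 28] (not full yet)
step 3: append 22 -> window=[2, 28, 22] (not full yet)
step 4: append 6 -> window=[2, 28, 22, 6] (not full yet)
step 5: append 9 -> window=[2, 28, 22, 6, 9] -> max=28
step 6: append 30 -> window=[28, 22, 6, 9, 30] -> max=30
step 7: append 22 -> window=[22, 6, 9, 30, 22] -> max=30
step 8: append 7 -> window=[6, 9, 30, 22, 7] -> max=30
step 9: append 8 -> window=[9, 30, 22, 7, 8] -> max=30
step 10: append 25 -> window=[30, 22, 7, 8, 25] -> max=30
step 11: append 1 -> window=[22, 7, 8, 25, 1] -> max=25
step 12: append 8 -> window=[7, 8, 25, 1, 8] -> max=25
step 13: append 5 -> window=[8, 25, 1, 8, 5] -> max=25
step 14: append 13 -> window=[25, 1, 8, 5, 13] -> max=25
step 15: append 28 -> window=[1, 8, 5, 13, 28] -> max=28
step 16: append 3 -> window=[8, 5, 13, 28, 3] -> max=28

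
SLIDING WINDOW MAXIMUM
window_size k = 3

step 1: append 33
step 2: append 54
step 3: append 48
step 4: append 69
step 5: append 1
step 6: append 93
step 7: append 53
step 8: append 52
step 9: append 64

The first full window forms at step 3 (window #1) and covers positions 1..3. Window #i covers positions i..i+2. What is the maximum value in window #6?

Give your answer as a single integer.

Answer: 93

Derivation:
step 1: append 33 -> window=[33] (not full yet)
step 2: append 54 -> window=[33, 54] (not full yet)
step 3: append 48 -> window=[33, 54, 48] -> max=54
step 4: append 69 -> window=[54, 48, 69] -> max=69
step 5: append 1 -> window=[48, 69, 1] -> max=69
step 6: append 93 -> window=[69, 1, 93] -> max=93
step 7: append 53 -> window=[1, 93, 53] -> max=93
step 8: append 52 -> window=[93, 53, 52] -> max=93
Window #6 max = 93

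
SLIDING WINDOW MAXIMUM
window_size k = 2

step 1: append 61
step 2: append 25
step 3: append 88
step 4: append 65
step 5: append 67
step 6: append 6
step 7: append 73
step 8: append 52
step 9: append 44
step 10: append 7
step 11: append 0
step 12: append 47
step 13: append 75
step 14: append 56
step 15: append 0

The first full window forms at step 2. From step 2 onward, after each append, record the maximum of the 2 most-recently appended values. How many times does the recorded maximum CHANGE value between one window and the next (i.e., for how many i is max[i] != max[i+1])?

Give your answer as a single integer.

step 1: append 61 -> window=[61] (not full yet)
step 2: append 25 -> window=[61, 25] -> max=61
step 3: append 88 -> window=[25, 88] -> max=88
step 4: append 65 -> window=[88, 65] -> max=88
step 5: append 67 -> window=[65, 67] -> max=67
step 6: append 6 -> window=[67, 6] -> max=67
step 7: append 73 -> window=[6, 73] -> max=73
step 8: append 52 -> window=[73, 52] -> max=73
step 9: append 44 -> window=[52, 44] -> max=52
step 10: append 7 -> window=[44, 7] -> max=44
step 11: append 0 -> window=[7, 0] -> max=7
step 12: append 47 -> window=[0, 47] -> max=47
step 13: append 75 -> window=[47, 75] -> max=75
step 14: append 56 -> window=[75, 56] -> max=75
step 15: append 0 -> window=[56, 0] -> max=56
Recorded maximums: 61 88 88 67 67 73 73 52 44 7 47 75 75 56
Changes between consecutive maximums: 9

Answer: 9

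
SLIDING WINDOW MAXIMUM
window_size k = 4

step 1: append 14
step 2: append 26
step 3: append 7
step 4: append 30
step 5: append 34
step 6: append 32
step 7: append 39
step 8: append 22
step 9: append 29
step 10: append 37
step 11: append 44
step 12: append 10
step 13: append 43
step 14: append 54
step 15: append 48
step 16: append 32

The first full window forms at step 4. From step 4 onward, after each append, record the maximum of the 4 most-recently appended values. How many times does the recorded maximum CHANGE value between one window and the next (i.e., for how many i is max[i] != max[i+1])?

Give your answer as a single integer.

step 1: append 14 -> window=[14] (not full yet)
step 2: append 26 -> window=[14, 26] (not full yet)
step 3: append 7 -> window=[14, 26, 7] (not full yet)
step 4: append 30 -> window=[14, 26, 7, 30] -> max=30
step 5: append 34 -> window=[26, 7, 30, 34] -> max=34
step 6: append 32 -> window=[7, 30, 34, 32] -> max=34
step 7: append 39 -> window=[30, 34, 32, 39] -> max=39
step 8: append 22 -> window=[34, 32, 39, 22] -> max=39
step 9: append 29 -> window=[32, 39, 22, 29] -> max=39
step 10: append 37 -> window=[39, 22, 29, 37] -> max=39
step 11: append 44 -> window=[22, 29, 37, 44] -> max=44
step 12: append 10 -> window=[29, 37, 44, 10] -> max=44
step 13: append 43 -> window=[37, 44, 10, 43] -> max=44
step 14: append 54 -> window=[44, 10, 43, 54] -> max=54
step 15: append 48 -> window=[10, 43, 54, 48] -> max=54
step 16: append 32 -> window=[43, 54, 48, 32] -> max=54
Recorded maximums: 30 34 34 39 39 39 39 44 44 44 54 54 54
Changes between consecutive maximums: 4

Answer: 4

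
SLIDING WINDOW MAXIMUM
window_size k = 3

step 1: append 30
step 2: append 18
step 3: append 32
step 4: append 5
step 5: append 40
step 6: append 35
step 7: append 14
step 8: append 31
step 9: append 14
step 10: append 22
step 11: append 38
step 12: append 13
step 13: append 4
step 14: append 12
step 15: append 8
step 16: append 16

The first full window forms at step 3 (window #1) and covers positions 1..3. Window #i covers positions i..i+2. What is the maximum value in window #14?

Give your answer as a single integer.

step 1: append 30 -> window=[30] (not full yet)
step 2: append 18 -> window=[30, 18] (not full yet)
step 3: append 32 -> window=[30, 18, 32] -> max=32
step 4: append 5 -> window=[18, 32, 5] -> max=32
step 5: append 40 -> window=[32, 5, 40] -> max=40
step 6: append 35 -> window=[5, 40, 35] -> max=40
step 7: append 14 -> window=[40, 35, 14] -> max=40
step 8: append 31 -> window=[35, 14, 31] -> max=35
step 9: append 14 -> window=[14, 31, 14] -> max=31
step 10: append 22 -> window=[31, 14, 22] -> max=31
step 11: append 38 -> window=[14, 22, 38] -> max=38
step 12: append 13 -> window=[22, 38, 13] -> max=38
step 13: append 4 -> window=[38, 13, 4] -> max=38
step 14: append 12 -> window=[13, 4, 12] -> max=13
step 15: append 8 -> window=[4, 12, 8] -> max=12
step 16: append 16 -> window=[12, 8, 16] -> max=16
Window #14 max = 16

Answer: 16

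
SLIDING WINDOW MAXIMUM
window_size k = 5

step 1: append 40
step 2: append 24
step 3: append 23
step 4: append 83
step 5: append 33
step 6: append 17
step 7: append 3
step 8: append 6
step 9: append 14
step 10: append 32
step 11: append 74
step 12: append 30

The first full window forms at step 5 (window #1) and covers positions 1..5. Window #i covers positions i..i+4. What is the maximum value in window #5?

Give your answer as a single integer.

Answer: 33

Derivation:
step 1: append 40 -> window=[40] (not full yet)
step 2: append 24 -> window=[40, 24] (not full yet)
step 3: append 23 -> window=[40, 24, 23] (not full yet)
step 4: append 83 -> window=[40, 24, 23, 83] (not full yet)
step 5: append 33 -> window=[40, 24, 23, 83, 33] -> max=83
step 6: append 17 -> window=[24, 23, 83, 33, 17] -> max=83
step 7: append 3 -> window=[23, 83, 33, 17, 3] -> max=83
step 8: append 6 -> window=[83, 33, 17, 3, 6] -> max=83
step 9: append 14 -> window=[33, 17, 3, 6, 14] -> max=33
Window #5 max = 33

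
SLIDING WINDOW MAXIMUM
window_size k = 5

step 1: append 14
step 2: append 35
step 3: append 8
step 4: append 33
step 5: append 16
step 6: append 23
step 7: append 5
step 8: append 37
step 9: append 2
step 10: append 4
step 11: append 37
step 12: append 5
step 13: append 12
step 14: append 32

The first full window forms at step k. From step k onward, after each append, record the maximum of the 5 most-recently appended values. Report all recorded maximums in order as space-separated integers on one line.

Answer: 35 35 33 37 37 37 37 37 37 37

Derivation:
step 1: append 14 -> window=[14] (not full yet)
step 2: append 35 -> window=[14, 35] (not full yet)
step 3: append 8 -> window=[14, 35, 8] (not full yet)
step 4: append 33 -> window=[14, 35, 8, 33] (not full yet)
step 5: append 16 -> window=[14, 35, 8, 33, 16] -> max=35
step 6: append 23 -> window=[35, 8, 33, 16, 23] -> max=35
step 7: append 5 -> window=[8, 33, 16, 23, 5] -> max=33
step 8: append 37 -> window=[33, 16, 23, 5, 37] -> max=37
step 9: append 2 -> window=[16, 23, 5, 37, 2] -> max=37
step 10: append 4 -> window=[23, 5, 37, 2, 4] -> max=37
step 11: append 37 -> window=[5, 37, 2, 4, 37] -> max=37
step 12: append 5 -> window=[37, 2, 4, 37, 5] -> max=37
step 13: append 12 -> window=[2, 4, 37, 5, 12] -> max=37
step 14: append 32 -> window=[4, 37, 5, 12, 32] -> max=37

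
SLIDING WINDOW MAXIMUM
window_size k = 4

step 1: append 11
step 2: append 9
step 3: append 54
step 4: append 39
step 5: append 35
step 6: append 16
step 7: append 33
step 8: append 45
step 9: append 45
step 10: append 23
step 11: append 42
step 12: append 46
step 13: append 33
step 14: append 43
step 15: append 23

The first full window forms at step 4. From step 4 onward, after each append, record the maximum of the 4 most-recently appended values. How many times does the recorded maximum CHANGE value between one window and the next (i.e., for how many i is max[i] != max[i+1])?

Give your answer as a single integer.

step 1: append 11 -> window=[11] (not full yet)
step 2: append 9 -> window=[11, 9] (not full yet)
step 3: append 54 -> window=[11, 9, 54] (not full yet)
step 4: append 39 -> window=[11, 9, 54, 39] -> max=54
step 5: append 35 -> window=[9, 54, 39, 35] -> max=54
step 6: append 16 -> window=[54, 39, 35, 16] -> max=54
step 7: append 33 -> window=[39, 35, 16, 33] -> max=39
step 8: append 45 -> window=[35, 16, 33, 45] -> max=45
step 9: append 45 -> window=[16, 33, 45, 45] -> max=45
step 10: append 23 -> window=[33, 45, 45, 23] -> max=45
step 11: append 42 -> window=[45, 45, 23, 42] -> max=45
step 12: append 46 -> window=[45, 23, 42, 46] -> max=46
step 13: append 33 -> window=[23, 42, 46, 33] -> max=46
step 14: append 43 -> window=[42, 46, 33, 43] -> max=46
step 15: append 23 -> window=[46, 33, 43, 23] -> max=46
Recorded maximums: 54 54 54 39 45 45 45 45 46 46 46 46
Changes between consecutive maximums: 3

Answer: 3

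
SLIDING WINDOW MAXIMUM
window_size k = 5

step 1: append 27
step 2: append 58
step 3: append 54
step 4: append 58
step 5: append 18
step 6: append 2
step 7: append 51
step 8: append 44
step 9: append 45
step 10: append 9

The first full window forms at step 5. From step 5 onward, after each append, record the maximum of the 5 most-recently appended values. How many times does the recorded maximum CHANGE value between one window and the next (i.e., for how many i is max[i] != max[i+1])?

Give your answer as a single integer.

step 1: append 27 -> window=[27] (not full yet)
step 2: append 58 -> window=[27, 58] (not full yet)
step 3: append 54 -> window=[27, 58, 54] (not full yet)
step 4: append 58 -> window=[27, 58, 54, 58] (not full yet)
step 5: append 18 -> window=[27, 58, 54, 58, 18] -> max=58
step 6: append 2 -> window=[58, 54, 58, 18, 2] -> max=58
step 7: append 51 -> window=[54, 58, 18, 2, 51] -> max=58
step 8: append 44 -> window=[58, 18, 2, 51, 44] -> max=58
step 9: append 45 -> window=[18, 2, 51, 44, 45] -> max=51
step 10: append 9 -> window=[2, 51, 44, 45, 9] -> max=51
Recorded maximums: 58 58 58 58 51 51
Changes between consecutive maximums: 1

Answer: 1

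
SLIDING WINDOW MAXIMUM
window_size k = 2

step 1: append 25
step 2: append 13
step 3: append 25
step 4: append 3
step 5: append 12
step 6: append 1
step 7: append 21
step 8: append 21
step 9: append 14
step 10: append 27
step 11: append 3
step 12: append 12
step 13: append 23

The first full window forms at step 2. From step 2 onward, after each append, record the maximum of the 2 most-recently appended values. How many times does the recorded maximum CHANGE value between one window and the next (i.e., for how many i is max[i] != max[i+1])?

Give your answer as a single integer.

Answer: 5

Derivation:
step 1: append 25 -> window=[25] (not full yet)
step 2: append 13 -> window=[25, 13] -> max=25
step 3: append 25 -> window=[13, 25] -> max=25
step 4: append 3 -> window=[25, 3] -> max=25
step 5: append 12 -> window=[3, 12] -> max=12
step 6: append 1 -> window=[12, 1] -> max=12
step 7: append 21 -> window=[1, 21] -> max=21
step 8: append 21 -> window=[21, 21] -> max=21
step 9: append 14 -> window=[21, 14] -> max=21
step 10: append 27 -> window=[14, 27] -> max=27
step 11: append 3 -> window=[27, 3] -> max=27
step 12: append 12 -> window=[3, 12] -> max=12
step 13: append 23 -> window=[12, 23] -> max=23
Recorded maximums: 25 25 25 12 12 21 21 21 27 27 12 23
Changes between consecutive maximums: 5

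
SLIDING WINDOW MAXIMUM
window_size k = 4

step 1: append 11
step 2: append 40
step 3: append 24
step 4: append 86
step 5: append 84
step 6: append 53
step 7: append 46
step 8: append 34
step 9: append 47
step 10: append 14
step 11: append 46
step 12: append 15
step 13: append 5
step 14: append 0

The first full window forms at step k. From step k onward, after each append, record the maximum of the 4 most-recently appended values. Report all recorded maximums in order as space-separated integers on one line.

Answer: 86 86 86 86 84 53 47 47 47 46 46

Derivation:
step 1: append 11 -> window=[11] (not full yet)
step 2: append 40 -> window=[11, 40] (not full yet)
step 3: append 24 -> window=[11, 40, 24] (not full yet)
step 4: append 86 -> window=[11, 40, 24, 86] -> max=86
step 5: append 84 -> window=[40, 24, 86, 84] -> max=86
step 6: append 53 -> window=[24, 86, 84, 53] -> max=86
step 7: append 46 -> window=[86, 84, 53, 46] -> max=86
step 8: append 34 -> window=[84, 53, 46, 34] -> max=84
step 9: append 47 -> window=[53, 46, 34, 47] -> max=53
step 10: append 14 -> window=[46, 34, 47, 14] -> max=47
step 11: append 46 -> window=[34, 47, 14, 46] -> max=47
step 12: append 15 -> window=[47, 14, 46, 15] -> max=47
step 13: append 5 -> window=[14, 46, 15, 5] -> max=46
step 14: append 0 -> window=[46, 15, 5, 0] -> max=46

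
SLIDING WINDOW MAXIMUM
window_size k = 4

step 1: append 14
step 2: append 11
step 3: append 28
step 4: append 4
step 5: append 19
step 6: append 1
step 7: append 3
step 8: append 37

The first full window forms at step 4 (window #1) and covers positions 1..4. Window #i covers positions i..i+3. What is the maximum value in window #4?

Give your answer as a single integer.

step 1: append 14 -> window=[14] (not full yet)
step 2: append 11 -> window=[14, 11] (not full yet)
step 3: append 28 -> window=[14, 11, 28] (not full yet)
step 4: append 4 -> window=[14, 11, 28, 4] -> max=28
step 5: append 19 -> window=[11, 28, 4, 19] -> max=28
step 6: append 1 -> window=[28, 4, 19, 1] -> max=28
step 7: append 3 -> window=[4, 19, 1, 3] -> max=19
Window #4 max = 19

Answer: 19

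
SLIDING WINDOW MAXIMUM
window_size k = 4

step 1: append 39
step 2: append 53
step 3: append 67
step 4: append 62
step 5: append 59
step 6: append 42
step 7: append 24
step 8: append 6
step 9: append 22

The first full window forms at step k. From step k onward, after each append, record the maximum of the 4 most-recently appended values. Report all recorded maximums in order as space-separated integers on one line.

step 1: append 39 -> window=[39] (not full yet)
step 2: append 53 -> window=[39, 53] (not full yet)
step 3: append 67 -> window=[39, 53, 67] (not full yet)
step 4: append 62 -> window=[39, 53, 67, 62] -> max=67
step 5: append 59 -> window=[53, 67, 62, 59] -> max=67
step 6: append 42 -> window=[67, 62, 59, 42] -> max=67
step 7: append 24 -> window=[62, 59, 42, 24] -> max=62
step 8: append 6 -> window=[59, 42, 24, 6] -> max=59
step 9: append 22 -> window=[42, 24, 6, 22] -> max=42

Answer: 67 67 67 62 59 42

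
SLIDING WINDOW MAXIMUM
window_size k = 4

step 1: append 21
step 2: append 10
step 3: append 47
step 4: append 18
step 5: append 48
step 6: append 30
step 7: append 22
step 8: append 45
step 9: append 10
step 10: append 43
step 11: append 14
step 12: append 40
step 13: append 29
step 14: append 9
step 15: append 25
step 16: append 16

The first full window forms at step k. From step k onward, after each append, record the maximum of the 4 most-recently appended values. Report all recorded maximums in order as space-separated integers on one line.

step 1: append 21 -> window=[21] (not full yet)
step 2: append 10 -> window=[21, 10] (not full yet)
step 3: append 47 -> window=[21, 10, 47] (not full yet)
step 4: append 18 -> window=[21, 10, 47, 18] -> max=47
step 5: append 48 -> window=[10, 47, 18, 48] -> max=48
step 6: append 30 -> window=[47, 18, 48, 30] -> max=48
step 7: append 22 -> window=[18, 48, 30, 22] -> max=48
step 8: append 45 -> window=[48, 30, 22, 45] -> max=48
step 9: append 10 -> window=[30, 22, 45, 10] -> max=45
step 10: append 43 -> window=[22, 45, 10, 43] -> max=45
step 11: append 14 -> window=[45, 10, 43, 14] -> max=45
step 12: append 40 -> window=[10, 43, 14, 40] -> max=43
step 13: append 29 -> window=[43, 14, 40, 29] -> max=43
step 14: append 9 -> window=[14, 40, 29, 9] -> max=40
step 15: append 25 -> window=[40, 29, 9, 25] -> max=40
step 16: append 16 -> window=[29, 9, 25, 16] -> max=29

Answer: 47 48 48 48 48 45 45 45 43 43 40 40 29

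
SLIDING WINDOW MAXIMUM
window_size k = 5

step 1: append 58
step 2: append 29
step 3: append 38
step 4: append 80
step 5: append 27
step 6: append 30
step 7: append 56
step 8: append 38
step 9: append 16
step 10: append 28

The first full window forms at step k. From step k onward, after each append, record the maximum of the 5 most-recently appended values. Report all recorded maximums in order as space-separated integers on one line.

Answer: 80 80 80 80 56 56

Derivation:
step 1: append 58 -> window=[58] (not full yet)
step 2: append 29 -> window=[58, 29] (not full yet)
step 3: append 38 -> window=[58, 29, 38] (not full yet)
step 4: append 80 -> window=[58, 29, 38, 80] (not full yet)
step 5: append 27 -> window=[58, 29, 38, 80, 27] -> max=80
step 6: append 30 -> window=[29, 38, 80, 27, 30] -> max=80
step 7: append 56 -> window=[38, 80, 27, 30, 56] -> max=80
step 8: append 38 -> window=[80, 27, 30, 56, 38] -> max=80
step 9: append 16 -> window=[27, 30, 56, 38, 16] -> max=56
step 10: append 28 -> window=[30, 56, 38, 16, 28] -> max=56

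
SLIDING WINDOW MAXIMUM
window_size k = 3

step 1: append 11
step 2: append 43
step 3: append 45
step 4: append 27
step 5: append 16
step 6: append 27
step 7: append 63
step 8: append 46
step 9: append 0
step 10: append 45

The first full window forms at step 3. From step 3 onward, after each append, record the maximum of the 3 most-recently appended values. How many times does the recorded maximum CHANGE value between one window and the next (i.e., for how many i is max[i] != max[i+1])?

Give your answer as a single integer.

Answer: 3

Derivation:
step 1: append 11 -> window=[11] (not full yet)
step 2: append 43 -> window=[11, 43] (not full yet)
step 3: append 45 -> window=[11, 43, 45] -> max=45
step 4: append 27 -> window=[43, 45, 27] -> max=45
step 5: append 16 -> window=[45, 27, 16] -> max=45
step 6: append 27 -> window=[27, 16, 27] -> max=27
step 7: append 63 -> window=[16, 27, 63] -> max=63
step 8: append 46 -> window=[27, 63, 46] -> max=63
step 9: append 0 -> window=[63, 46, 0] -> max=63
step 10: append 45 -> window=[46, 0, 45] -> max=46
Recorded maximums: 45 45 45 27 63 63 63 46
Changes between consecutive maximums: 3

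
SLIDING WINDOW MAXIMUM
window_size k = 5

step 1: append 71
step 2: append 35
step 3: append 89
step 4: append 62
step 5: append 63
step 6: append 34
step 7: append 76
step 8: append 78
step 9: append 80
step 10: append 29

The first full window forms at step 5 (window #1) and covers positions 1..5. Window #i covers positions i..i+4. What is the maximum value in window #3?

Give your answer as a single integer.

Answer: 89

Derivation:
step 1: append 71 -> window=[71] (not full yet)
step 2: append 35 -> window=[71, 35] (not full yet)
step 3: append 89 -> window=[71, 35, 89] (not full yet)
step 4: append 62 -> window=[71, 35, 89, 62] (not full yet)
step 5: append 63 -> window=[71, 35, 89, 62, 63] -> max=89
step 6: append 34 -> window=[35, 89, 62, 63, 34] -> max=89
step 7: append 76 -> window=[89, 62, 63, 34, 76] -> max=89
Window #3 max = 89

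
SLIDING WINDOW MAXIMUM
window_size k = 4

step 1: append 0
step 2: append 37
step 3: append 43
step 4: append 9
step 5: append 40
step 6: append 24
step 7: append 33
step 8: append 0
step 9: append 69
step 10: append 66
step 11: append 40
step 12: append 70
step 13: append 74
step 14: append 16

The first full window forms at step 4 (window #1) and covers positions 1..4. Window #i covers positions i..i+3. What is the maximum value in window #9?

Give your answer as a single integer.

step 1: append 0 -> window=[0] (not full yet)
step 2: append 37 -> window=[0, 37] (not full yet)
step 3: append 43 -> window=[0, 37, 43] (not full yet)
step 4: append 9 -> window=[0, 37, 43, 9] -> max=43
step 5: append 40 -> window=[37, 43, 9, 40] -> max=43
step 6: append 24 -> window=[43, 9, 40, 24] -> max=43
step 7: append 33 -> window=[9, 40, 24, 33] -> max=40
step 8: append 0 -> window=[40, 24, 33, 0] -> max=40
step 9: append 69 -> window=[24, 33, 0, 69] -> max=69
step 10: append 66 -> window=[33, 0, 69, 66] -> max=69
step 11: append 40 -> window=[0, 69, 66, 40] -> max=69
step 12: append 70 -> window=[69, 66, 40, 70] -> max=70
Window #9 max = 70

Answer: 70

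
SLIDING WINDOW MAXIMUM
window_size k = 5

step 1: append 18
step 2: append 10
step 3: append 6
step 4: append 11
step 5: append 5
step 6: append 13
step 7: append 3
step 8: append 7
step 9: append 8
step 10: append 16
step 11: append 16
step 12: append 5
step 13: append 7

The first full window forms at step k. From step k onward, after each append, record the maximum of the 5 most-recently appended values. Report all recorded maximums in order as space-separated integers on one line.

step 1: append 18 -> window=[18] (not full yet)
step 2: append 10 -> window=[18, 10] (not full yet)
step 3: append 6 -> window=[18, 10, 6] (not full yet)
step 4: append 11 -> window=[18, 10, 6, 11] (not full yet)
step 5: append 5 -> window=[18, 10, 6, 11, 5] -> max=18
step 6: append 13 -> window=[10, 6, 11, 5, 13] -> max=13
step 7: append 3 -> window=[6, 11, 5, 13, 3] -> max=13
step 8: append 7 -> window=[11, 5, 13, 3, 7] -> max=13
step 9: append 8 -> window=[5, 13, 3, 7, 8] -> max=13
step 10: append 16 -> window=[13, 3, 7, 8, 16] -> max=16
step 11: append 16 -> window=[3, 7, 8, 16, 16] -> max=16
step 12: append 5 -> window=[7, 8, 16, 16, 5] -> max=16
step 13: append 7 -> window=[8, 16, 16, 5, 7] -> max=16

Answer: 18 13 13 13 13 16 16 16 16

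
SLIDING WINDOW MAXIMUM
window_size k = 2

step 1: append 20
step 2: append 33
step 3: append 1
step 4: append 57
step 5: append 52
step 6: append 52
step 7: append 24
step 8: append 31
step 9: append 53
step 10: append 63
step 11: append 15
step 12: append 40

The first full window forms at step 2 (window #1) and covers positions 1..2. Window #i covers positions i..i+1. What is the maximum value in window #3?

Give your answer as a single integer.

Answer: 57

Derivation:
step 1: append 20 -> window=[20] (not full yet)
step 2: append 33 -> window=[20, 33] -> max=33
step 3: append 1 -> window=[33, 1] -> max=33
step 4: append 57 -> window=[1, 57] -> max=57
Window #3 max = 57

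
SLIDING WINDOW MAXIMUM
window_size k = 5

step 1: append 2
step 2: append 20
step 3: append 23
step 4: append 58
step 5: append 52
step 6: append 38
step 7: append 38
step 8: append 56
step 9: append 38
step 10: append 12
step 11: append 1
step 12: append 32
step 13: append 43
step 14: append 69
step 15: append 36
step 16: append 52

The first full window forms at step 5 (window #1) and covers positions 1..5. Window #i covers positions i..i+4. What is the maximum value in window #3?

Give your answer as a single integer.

Answer: 58

Derivation:
step 1: append 2 -> window=[2] (not full yet)
step 2: append 20 -> window=[2, 20] (not full yet)
step 3: append 23 -> window=[2, 20, 23] (not full yet)
step 4: append 58 -> window=[2, 20, 23, 58] (not full yet)
step 5: append 52 -> window=[2, 20, 23, 58, 52] -> max=58
step 6: append 38 -> window=[20, 23, 58, 52, 38] -> max=58
step 7: append 38 -> window=[23, 58, 52, 38, 38] -> max=58
Window #3 max = 58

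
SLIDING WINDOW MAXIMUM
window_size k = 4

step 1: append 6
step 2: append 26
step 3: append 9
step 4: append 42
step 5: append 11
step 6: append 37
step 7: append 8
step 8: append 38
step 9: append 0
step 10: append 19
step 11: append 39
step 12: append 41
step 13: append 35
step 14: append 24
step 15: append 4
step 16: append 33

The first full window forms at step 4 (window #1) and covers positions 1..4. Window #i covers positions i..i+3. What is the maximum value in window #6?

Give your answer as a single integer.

step 1: append 6 -> window=[6] (not full yet)
step 2: append 26 -> window=[6, 26] (not full yet)
step 3: append 9 -> window=[6, 26, 9] (not full yet)
step 4: append 42 -> window=[6, 26, 9, 42] -> max=42
step 5: append 11 -> window=[26, 9, 42, 11] -> max=42
step 6: append 37 -> window=[9, 42, 11, 37] -> max=42
step 7: append 8 -> window=[42, 11, 37, 8] -> max=42
step 8: append 38 -> window=[11, 37, 8, 38] -> max=38
step 9: append 0 -> window=[37, 8, 38, 0] -> max=38
Window #6 max = 38

Answer: 38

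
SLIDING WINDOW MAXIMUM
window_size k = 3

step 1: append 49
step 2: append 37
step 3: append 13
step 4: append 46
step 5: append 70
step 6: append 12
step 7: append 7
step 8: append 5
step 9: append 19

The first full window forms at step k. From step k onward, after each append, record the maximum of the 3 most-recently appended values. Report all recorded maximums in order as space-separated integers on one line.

Answer: 49 46 70 70 70 12 19

Derivation:
step 1: append 49 -> window=[49] (not full yet)
step 2: append 37 -> window=[49, 37] (not full yet)
step 3: append 13 -> window=[49, 37, 13] -> max=49
step 4: append 46 -> window=[37, 13, 46] -> max=46
step 5: append 70 -> window=[13, 46, 70] -> max=70
step 6: append 12 -> window=[46, 70, 12] -> max=70
step 7: append 7 -> window=[70, 12, 7] -> max=70
step 8: append 5 -> window=[12, 7, 5] -> max=12
step 9: append 19 -> window=[7, 5, 19] -> max=19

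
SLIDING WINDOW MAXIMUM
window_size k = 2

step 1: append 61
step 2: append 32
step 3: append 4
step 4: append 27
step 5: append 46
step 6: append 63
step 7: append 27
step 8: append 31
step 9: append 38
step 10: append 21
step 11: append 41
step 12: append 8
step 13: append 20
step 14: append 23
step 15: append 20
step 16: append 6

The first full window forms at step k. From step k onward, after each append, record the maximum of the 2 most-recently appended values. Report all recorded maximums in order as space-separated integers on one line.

step 1: append 61 -> window=[61] (not full yet)
step 2: append 32 -> window=[61, 32] -> max=61
step 3: append 4 -> window=[32, 4] -> max=32
step 4: append 27 -> window=[4, 27] -> max=27
step 5: append 46 -> window=[27, 46] -> max=46
step 6: append 63 -> window=[46, 63] -> max=63
step 7: append 27 -> window=[63, 27] -> max=63
step 8: append 31 -> window=[27, 31] -> max=31
step 9: append 38 -> window=[31, 38] -> max=38
step 10: append 21 -> window=[38, 21] -> max=38
step 11: append 41 -> window=[21, 41] -> max=41
step 12: append 8 -> window=[41, 8] -> max=41
step 13: append 20 -> window=[8, 20] -> max=20
step 14: append 23 -> window=[20, 23] -> max=23
step 15: append 20 -> window=[23, 20] -> max=23
step 16: append 6 -> window=[20, 6] -> max=20

Answer: 61 32 27 46 63 63 31 38 38 41 41 20 23 23 20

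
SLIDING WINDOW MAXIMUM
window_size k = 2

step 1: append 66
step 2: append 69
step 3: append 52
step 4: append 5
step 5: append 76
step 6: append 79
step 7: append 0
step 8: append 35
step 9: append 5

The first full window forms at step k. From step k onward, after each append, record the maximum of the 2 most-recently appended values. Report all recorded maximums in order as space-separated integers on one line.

step 1: append 66 -> window=[66] (not full yet)
step 2: append 69 -> window=[66, 69] -> max=69
step 3: append 52 -> window=[69, 52] -> max=69
step 4: append 5 -> window=[52, 5] -> max=52
step 5: append 76 -> window=[5, 76] -> max=76
step 6: append 79 -> window=[76, 79] -> max=79
step 7: append 0 -> window=[79, 0] -> max=79
step 8: append 35 -> window=[0, 35] -> max=35
step 9: append 5 -> window=[35, 5] -> max=35

Answer: 69 69 52 76 79 79 35 35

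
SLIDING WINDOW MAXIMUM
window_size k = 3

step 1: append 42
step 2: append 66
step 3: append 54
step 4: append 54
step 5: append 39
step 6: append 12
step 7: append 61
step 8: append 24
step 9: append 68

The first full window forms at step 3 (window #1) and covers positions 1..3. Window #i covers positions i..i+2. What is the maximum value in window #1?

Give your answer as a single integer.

Answer: 66

Derivation:
step 1: append 42 -> window=[42] (not full yet)
step 2: append 66 -> window=[42, 66] (not full yet)
step 3: append 54 -> window=[42, 66, 54] -> max=66
Window #1 max = 66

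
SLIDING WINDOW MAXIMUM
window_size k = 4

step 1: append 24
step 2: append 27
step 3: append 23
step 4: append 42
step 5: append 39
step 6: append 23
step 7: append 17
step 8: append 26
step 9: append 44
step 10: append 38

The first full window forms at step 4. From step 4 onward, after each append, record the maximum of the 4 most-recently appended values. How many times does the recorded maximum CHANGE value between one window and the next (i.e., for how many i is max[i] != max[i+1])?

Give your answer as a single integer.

step 1: append 24 -> window=[24] (not full yet)
step 2: append 27 -> window=[24, 27] (not full yet)
step 3: append 23 -> window=[24, 27, 23] (not full yet)
step 4: append 42 -> window=[24, 27, 23, 42] -> max=42
step 5: append 39 -> window=[27, 23, 42, 39] -> max=42
step 6: append 23 -> window=[23, 42, 39, 23] -> max=42
step 7: append 17 -> window=[42, 39, 23, 17] -> max=42
step 8: append 26 -> window=[39, 23, 17, 26] -> max=39
step 9: append 44 -> window=[23, 17, 26, 44] -> max=44
step 10: append 38 -> window=[17, 26, 44, 38] -> max=44
Recorded maximums: 42 42 42 42 39 44 44
Changes between consecutive maximums: 2

Answer: 2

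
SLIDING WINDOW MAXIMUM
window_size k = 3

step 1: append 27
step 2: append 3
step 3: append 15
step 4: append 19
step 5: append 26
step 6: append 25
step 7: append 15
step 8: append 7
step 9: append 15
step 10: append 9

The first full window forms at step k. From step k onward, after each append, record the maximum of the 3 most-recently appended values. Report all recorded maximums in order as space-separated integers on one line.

step 1: append 27 -> window=[27] (not full yet)
step 2: append 3 -> window=[27, 3] (not full yet)
step 3: append 15 -> window=[27, 3, 15] -> max=27
step 4: append 19 -> window=[3, 15, 19] -> max=19
step 5: append 26 -> window=[15, 19, 26] -> max=26
step 6: append 25 -> window=[19, 26, 25] -> max=26
step 7: append 15 -> window=[26, 25, 15] -> max=26
step 8: append 7 -> window=[25, 15, 7] -> max=25
step 9: append 15 -> window=[15, 7, 15] -> max=15
step 10: append 9 -> window=[7, 15, 9] -> max=15

Answer: 27 19 26 26 26 25 15 15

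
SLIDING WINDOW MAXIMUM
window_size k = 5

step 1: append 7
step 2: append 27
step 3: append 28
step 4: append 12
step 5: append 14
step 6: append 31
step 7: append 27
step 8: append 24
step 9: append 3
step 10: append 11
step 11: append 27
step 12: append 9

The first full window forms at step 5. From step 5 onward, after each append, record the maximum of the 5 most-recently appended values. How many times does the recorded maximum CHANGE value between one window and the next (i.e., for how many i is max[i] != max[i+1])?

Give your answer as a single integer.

step 1: append 7 -> window=[7] (not full yet)
step 2: append 27 -> window=[7, 27] (not full yet)
step 3: append 28 -> window=[7, 27, 28] (not full yet)
step 4: append 12 -> window=[7, 27, 28, 12] (not full yet)
step 5: append 14 -> window=[7, 27, 28, 12, 14] -> max=28
step 6: append 31 -> window=[27, 28, 12, 14, 31] -> max=31
step 7: append 27 -> window=[28, 12, 14, 31, 27] -> max=31
step 8: append 24 -> window=[12, 14, 31, 27, 24] -> max=31
step 9: append 3 -> window=[14, 31, 27, 24, 3] -> max=31
step 10: append 11 -> window=[31, 27, 24, 3, 11] -> max=31
step 11: append 27 -> window=[27, 24, 3, 11, 27] -> max=27
step 12: append 9 -> window=[24, 3, 11, 27, 9] -> max=27
Recorded maximums: 28 31 31 31 31 31 27 27
Changes between consecutive maximums: 2

Answer: 2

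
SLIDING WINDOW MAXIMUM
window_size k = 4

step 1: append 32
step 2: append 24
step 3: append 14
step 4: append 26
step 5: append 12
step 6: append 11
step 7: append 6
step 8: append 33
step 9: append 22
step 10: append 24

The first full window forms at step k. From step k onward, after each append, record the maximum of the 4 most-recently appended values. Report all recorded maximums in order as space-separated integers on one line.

step 1: append 32 -> window=[32] (not full yet)
step 2: append 24 -> window=[32, 24] (not full yet)
step 3: append 14 -> window=[32, 24, 14] (not full yet)
step 4: append 26 -> window=[32, 24, 14, 26] -> max=32
step 5: append 12 -> window=[24, 14, 26, 12] -> max=26
step 6: append 11 -> window=[14, 26, 12, 11] -> max=26
step 7: append 6 -> window=[26, 12, 11, 6] -> max=26
step 8: append 33 -> window=[12, 11, 6, 33] -> max=33
step 9: append 22 -> window=[11, 6, 33, 22] -> max=33
step 10: append 24 -> window=[6, 33, 22, 24] -> max=33

Answer: 32 26 26 26 33 33 33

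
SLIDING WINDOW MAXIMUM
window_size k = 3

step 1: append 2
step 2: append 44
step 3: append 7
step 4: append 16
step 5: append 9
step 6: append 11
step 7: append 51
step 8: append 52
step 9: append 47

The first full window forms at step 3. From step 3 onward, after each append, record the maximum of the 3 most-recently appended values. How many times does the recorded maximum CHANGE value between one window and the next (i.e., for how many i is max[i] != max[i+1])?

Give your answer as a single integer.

Answer: 3

Derivation:
step 1: append 2 -> window=[2] (not full yet)
step 2: append 44 -> window=[2, 44] (not full yet)
step 3: append 7 -> window=[2, 44, 7] -> max=44
step 4: append 16 -> window=[44, 7, 16] -> max=44
step 5: append 9 -> window=[7, 16, 9] -> max=16
step 6: append 11 -> window=[16, 9, 11] -> max=16
step 7: append 51 -> window=[9, 11, 51] -> max=51
step 8: append 52 -> window=[11, 51, 52] -> max=52
step 9: append 47 -> window=[51, 52, 47] -> max=52
Recorded maximums: 44 44 16 16 51 52 52
Changes between consecutive maximums: 3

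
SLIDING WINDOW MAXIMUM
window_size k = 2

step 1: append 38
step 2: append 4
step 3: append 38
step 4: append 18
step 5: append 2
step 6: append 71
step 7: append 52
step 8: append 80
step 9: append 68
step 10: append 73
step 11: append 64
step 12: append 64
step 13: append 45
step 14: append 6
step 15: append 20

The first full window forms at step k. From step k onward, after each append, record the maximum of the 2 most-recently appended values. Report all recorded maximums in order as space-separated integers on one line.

step 1: append 38 -> window=[38] (not full yet)
step 2: append 4 -> window=[38, 4] -> max=38
step 3: append 38 -> window=[4, 38] -> max=38
step 4: append 18 -> window=[38, 18] -> max=38
step 5: append 2 -> window=[18, 2] -> max=18
step 6: append 71 -> window=[2, 71] -> max=71
step 7: append 52 -> window=[71, 52] -> max=71
step 8: append 80 -> window=[52, 80] -> max=80
step 9: append 68 -> window=[80, 68] -> max=80
step 10: append 73 -> window=[68, 73] -> max=73
step 11: append 64 -> window=[73, 64] -> max=73
step 12: append 64 -> window=[64, 64] -> max=64
step 13: append 45 -> window=[64, 45] -> max=64
step 14: append 6 -> window=[45, 6] -> max=45
step 15: append 20 -> window=[6, 20] -> max=20

Answer: 38 38 38 18 71 71 80 80 73 73 64 64 45 20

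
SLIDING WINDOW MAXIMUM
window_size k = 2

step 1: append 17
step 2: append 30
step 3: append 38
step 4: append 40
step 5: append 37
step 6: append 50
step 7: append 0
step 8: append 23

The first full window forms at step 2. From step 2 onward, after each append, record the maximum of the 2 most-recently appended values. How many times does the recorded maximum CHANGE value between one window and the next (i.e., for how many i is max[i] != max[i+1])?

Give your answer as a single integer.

step 1: append 17 -> window=[17] (not full yet)
step 2: append 30 -> window=[17, 30] -> max=30
step 3: append 38 -> window=[30, 38] -> max=38
step 4: append 40 -> window=[38, 40] -> max=40
step 5: append 37 -> window=[40, 37] -> max=40
step 6: append 50 -> window=[37, 50] -> max=50
step 7: append 0 -> window=[50, 0] -> max=50
step 8: append 23 -> window=[0, 23] -> max=23
Recorded maximums: 30 38 40 40 50 50 23
Changes between consecutive maximums: 4

Answer: 4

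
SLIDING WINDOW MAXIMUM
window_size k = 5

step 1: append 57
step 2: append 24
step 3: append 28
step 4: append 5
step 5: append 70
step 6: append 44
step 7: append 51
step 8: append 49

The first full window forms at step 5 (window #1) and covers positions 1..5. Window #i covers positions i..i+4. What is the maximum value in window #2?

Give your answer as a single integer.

Answer: 70

Derivation:
step 1: append 57 -> window=[57] (not full yet)
step 2: append 24 -> window=[57, 24] (not full yet)
step 3: append 28 -> window=[57, 24, 28] (not full yet)
step 4: append 5 -> window=[57, 24, 28, 5] (not full yet)
step 5: append 70 -> window=[57, 24, 28, 5, 70] -> max=70
step 6: append 44 -> window=[24, 28, 5, 70, 44] -> max=70
Window #2 max = 70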